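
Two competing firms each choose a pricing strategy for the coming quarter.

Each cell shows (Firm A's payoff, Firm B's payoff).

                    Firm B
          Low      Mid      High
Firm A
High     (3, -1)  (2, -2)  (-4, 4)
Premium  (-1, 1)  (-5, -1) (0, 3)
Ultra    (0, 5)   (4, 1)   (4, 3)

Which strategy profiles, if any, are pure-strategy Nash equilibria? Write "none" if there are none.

There is no pure-strategy Nash equilibrium.

(High, Low): Firm B can switch to High (-1 → 4). Not NE.
(High, Mid): Firm A can switch to Ultra (2 → 4). Not NE.
(High, High): Firm A can switch to Premium (-4 → 0). Not NE.
(Premium, Low): Firm A can switch to High (-1 → 3). Not NE.
(Premium, Mid): Firm A can switch to High (-5 → 2). Not NE.
(Premium, High): Firm A can switch to Ultra (0 → 4). Not NE.
(The remaining 3 profiles each have a profitable deviation by the same check.)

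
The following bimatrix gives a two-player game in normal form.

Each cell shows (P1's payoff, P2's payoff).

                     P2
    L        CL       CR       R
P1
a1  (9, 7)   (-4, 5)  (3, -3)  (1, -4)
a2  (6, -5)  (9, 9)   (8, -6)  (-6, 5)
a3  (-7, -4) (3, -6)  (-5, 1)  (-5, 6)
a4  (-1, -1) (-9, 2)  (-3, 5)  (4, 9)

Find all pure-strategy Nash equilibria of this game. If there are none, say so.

P1 against L: payoffs 9, 6, -7, -1 → best response a1.
P1 against CL: payoffs -4, 9, 3, -9 → best response a2.
P1 against CR: payoffs 3, 8, -5, -3 → best response a2.
P1 against R: payoffs 1, -6, -5, 4 → best response a4.
P2 against a1: payoffs 7, 5, -3, -4 → best response L.
P2 against a2: payoffs -5, 9, -6, 5 → best response CL.
P2 against a3: payoffs -4, -6, 1, 6 → best response R.
P2 against a4: payoffs -1, 2, 5, 9 → best response R.
Mutual best responses: (a1, L); (a2, CL); (a4, R).

(a1, L); (a2, CL); (a4, R)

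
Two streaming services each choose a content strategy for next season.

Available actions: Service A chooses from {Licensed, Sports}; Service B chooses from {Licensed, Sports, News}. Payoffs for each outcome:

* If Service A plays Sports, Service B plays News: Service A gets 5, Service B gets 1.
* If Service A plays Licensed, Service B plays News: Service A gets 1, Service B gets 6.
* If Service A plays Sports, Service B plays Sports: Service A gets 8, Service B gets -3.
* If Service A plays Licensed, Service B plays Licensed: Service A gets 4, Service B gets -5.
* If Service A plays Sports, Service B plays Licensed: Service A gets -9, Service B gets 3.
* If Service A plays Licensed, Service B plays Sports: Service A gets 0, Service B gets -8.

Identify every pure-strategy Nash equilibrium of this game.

Service A against Licensed: payoffs 4, -9 → best response Licensed.
Service A against Sports: payoffs 0, 8 → best response Sports.
Service A against News: payoffs 1, 5 → best response Sports.
Service B against Licensed: payoffs -5, -8, 6 → best response News.
Service B against Sports: payoffs 3, -3, 1 → best response Licensed.
No profile is a mutual best response for all players.

No pure-strategy Nash equilibrium.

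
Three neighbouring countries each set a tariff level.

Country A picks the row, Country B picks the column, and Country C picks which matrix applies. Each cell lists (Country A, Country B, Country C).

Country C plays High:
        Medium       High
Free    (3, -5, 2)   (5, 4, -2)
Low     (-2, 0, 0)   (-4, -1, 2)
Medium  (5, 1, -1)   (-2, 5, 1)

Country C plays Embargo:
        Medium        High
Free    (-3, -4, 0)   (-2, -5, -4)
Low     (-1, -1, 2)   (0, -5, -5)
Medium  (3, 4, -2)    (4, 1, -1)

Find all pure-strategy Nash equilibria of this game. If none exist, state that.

The unique pure-strategy Nash equilibrium is (Free, High, High).

Country A against (Medium, High): payoffs 3, -2, 5 → best response Medium.
Country A against (Medium, Embargo): payoffs -3, -1, 3 → best response Medium.
Country A against (High, High): payoffs 5, -4, -2 → best response Free.
Country A against (High, Embargo): payoffs -2, 0, 4 → best response Medium.
Country B against (Free, High): payoffs -5, 4 → best response High.
Country B against (Free, Embargo): payoffs -4, -5 → best response Medium.
Country B against (Low, High): payoffs 0, -1 → best response Medium.
Country B against (Low, Embargo): payoffs -1, -5 → best response Medium.
Country B against (Medium, High): payoffs 1, 5 → best response High.
Country B against (Medium, Embargo): payoffs 4, 1 → best response Medium.
Country C against (Free, Medium): payoffs 2, 0 → best response High.
Country C against (Free, High): payoffs -2, -4 → best response High.
Country C against (Low, Medium): payoffs 0, 2 → best response Embargo.
Country C against (Low, High): payoffs 2, -5 → best response High.
Country C against (Medium, Medium): payoffs -1, -2 → best response High.
Country C against (Medium, High): payoffs 1, -1 → best response High.
Mutual best responses: (Free, High, High).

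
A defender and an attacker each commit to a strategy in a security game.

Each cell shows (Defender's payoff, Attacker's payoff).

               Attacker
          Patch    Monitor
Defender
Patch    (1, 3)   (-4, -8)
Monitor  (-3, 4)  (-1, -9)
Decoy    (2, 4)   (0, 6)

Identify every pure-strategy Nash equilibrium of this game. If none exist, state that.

(Patch, Patch): Defender can switch to Decoy (1 → 2). Not NE.
(Patch, Monitor): Defender can switch to Monitor (-4 → -1). Not NE.
(Monitor, Patch): Defender can switch to Patch (-3 → 1). Not NE.
(Monitor, Monitor): Defender can switch to Decoy (-1 → 0). Not NE.
(Decoy, Patch): Attacker can switch to Monitor (4 → 6). Not NE.
(Decoy, Monitor): Defender gets 0, best alternative -1; Attacker gets 6, best alternative 4. No profitable deviation — NE.

(Decoy, Monitor)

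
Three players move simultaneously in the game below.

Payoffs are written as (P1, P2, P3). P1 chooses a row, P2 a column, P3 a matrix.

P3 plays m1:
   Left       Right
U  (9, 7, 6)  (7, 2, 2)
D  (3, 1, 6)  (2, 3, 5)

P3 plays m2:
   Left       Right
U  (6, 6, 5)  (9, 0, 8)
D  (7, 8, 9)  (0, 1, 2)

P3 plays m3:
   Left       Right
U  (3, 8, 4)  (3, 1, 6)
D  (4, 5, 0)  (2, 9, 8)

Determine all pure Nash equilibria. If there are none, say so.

Pure-strategy Nash equilibria: (U, Left, m1); (D, Left, m2)

(U, Left, m1): P1 gets 9, best alternative 3; P2 gets 7, best alternative 2; P3 gets 6, best alternative 5. No profitable deviation — NE.
(U, Left, m2): P1 can switch to D (6 → 7). Not NE.
(U, Left, m3): P1 can switch to D (3 → 4). Not NE.
(U, Right, m1): P2 can switch to Left (2 → 7). Not NE.
(U, Right, m2): P2 can switch to Left (0 → 6). Not NE.
(U, Right, m3): P2 can switch to Left (1 → 8). Not NE.
(D, Left, m1): P1 can switch to U (3 → 9). Not NE.
(D, Left, m2): P1 gets 7, best alternative 6; P2 gets 8, best alternative 1; P3 gets 9, best alternative 6. No profitable deviation — NE.
(The remaining 4 profiles each have a profitable deviation by the same check.)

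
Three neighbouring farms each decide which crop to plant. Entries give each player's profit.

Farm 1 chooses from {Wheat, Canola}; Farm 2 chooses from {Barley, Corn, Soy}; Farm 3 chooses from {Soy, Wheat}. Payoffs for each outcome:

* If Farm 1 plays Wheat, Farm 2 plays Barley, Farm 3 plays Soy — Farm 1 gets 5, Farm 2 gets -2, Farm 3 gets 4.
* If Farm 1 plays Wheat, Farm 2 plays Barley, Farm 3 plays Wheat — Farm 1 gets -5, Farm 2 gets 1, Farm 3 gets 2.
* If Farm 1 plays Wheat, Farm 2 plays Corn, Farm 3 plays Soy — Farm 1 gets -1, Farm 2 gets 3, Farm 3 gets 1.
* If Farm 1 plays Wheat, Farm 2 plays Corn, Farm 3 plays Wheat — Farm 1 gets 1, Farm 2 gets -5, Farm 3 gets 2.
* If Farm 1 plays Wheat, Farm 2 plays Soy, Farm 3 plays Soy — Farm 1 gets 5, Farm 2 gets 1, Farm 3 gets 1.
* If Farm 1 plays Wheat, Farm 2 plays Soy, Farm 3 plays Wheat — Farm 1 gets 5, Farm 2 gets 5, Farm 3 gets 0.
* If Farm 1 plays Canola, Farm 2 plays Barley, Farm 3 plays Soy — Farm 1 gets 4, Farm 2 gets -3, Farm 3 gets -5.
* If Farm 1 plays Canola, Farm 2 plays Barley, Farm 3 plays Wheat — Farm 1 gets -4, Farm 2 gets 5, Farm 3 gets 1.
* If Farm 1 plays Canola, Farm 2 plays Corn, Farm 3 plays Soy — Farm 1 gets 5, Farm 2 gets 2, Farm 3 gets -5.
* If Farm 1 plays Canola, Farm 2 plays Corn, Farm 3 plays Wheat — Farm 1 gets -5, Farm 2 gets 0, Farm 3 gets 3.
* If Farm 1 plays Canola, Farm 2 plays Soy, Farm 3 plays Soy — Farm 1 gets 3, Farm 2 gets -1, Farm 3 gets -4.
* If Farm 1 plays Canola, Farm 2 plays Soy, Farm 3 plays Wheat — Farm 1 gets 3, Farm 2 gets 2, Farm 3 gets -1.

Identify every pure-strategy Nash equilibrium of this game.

For each player, find the best response to each opponent profile; mutual best responses are the pure NE.
Farm 1 against (Barley, Soy): payoffs 5, 4 → best response Wheat.
Farm 1 against (Barley, Wheat): payoffs -5, -4 → best response Canola.
Farm 1 against (Corn, Soy): payoffs -1, 5 → best response Canola.
Farm 1 against (Corn, Wheat): payoffs 1, -5 → best response Wheat.
Farm 1 against (Soy, Soy): payoffs 5, 3 → best response Wheat.
Farm 1 against (Soy, Wheat): payoffs 5, 3 → best response Wheat.
Farm 2 against (Wheat, Soy): payoffs -2, 3, 1 → best response Corn.
Farm 2 against (Wheat, Wheat): payoffs 1, -5, 5 → best response Soy.
Farm 2 against (Canola, Soy): payoffs -3, 2, -1 → best response Corn.
Farm 2 against (Canola, Wheat): payoffs 5, 0, 2 → best response Barley.
Farm 3 against (Wheat, Barley): payoffs 4, 2 → best response Soy.
Farm 3 against (Wheat, Corn): payoffs 1, 2 → best response Wheat.
Farm 3 against (Wheat, Soy): payoffs 1, 0 → best response Soy.
Farm 3 against (Canola, Barley): payoffs -5, 1 → best response Wheat.
Farm 3 against (Canola, Corn): payoffs -5, 3 → best response Wheat.
Farm 3 against (Canola, Soy): payoffs -4, -1 → best response Wheat.
Mutual best responses: (Canola, Barley, Wheat).

The unique pure-strategy Nash equilibrium is (Canola, Barley, Wheat).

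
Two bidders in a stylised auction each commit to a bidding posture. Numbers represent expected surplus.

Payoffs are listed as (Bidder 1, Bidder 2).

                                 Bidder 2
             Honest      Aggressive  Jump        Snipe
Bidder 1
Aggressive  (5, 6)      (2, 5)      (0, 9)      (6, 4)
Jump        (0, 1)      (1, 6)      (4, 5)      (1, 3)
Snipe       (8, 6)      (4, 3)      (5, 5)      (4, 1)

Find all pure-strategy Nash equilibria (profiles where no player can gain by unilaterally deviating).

Bidder 1 against Honest: payoffs 5, 0, 8 → best response Snipe.
Bidder 1 against Aggressive: payoffs 2, 1, 4 → best response Snipe.
Bidder 1 against Jump: payoffs 0, 4, 5 → best response Snipe.
Bidder 1 against Snipe: payoffs 6, 1, 4 → best response Aggressive.
Bidder 2 against Aggressive: payoffs 6, 5, 9, 4 → best response Jump.
Bidder 2 against Jump: payoffs 1, 6, 5, 3 → best response Aggressive.
Bidder 2 against Snipe: payoffs 6, 3, 5, 1 → best response Honest.
Mutual best responses: (Snipe, Honest).

Pure NE: (Snipe, Honest)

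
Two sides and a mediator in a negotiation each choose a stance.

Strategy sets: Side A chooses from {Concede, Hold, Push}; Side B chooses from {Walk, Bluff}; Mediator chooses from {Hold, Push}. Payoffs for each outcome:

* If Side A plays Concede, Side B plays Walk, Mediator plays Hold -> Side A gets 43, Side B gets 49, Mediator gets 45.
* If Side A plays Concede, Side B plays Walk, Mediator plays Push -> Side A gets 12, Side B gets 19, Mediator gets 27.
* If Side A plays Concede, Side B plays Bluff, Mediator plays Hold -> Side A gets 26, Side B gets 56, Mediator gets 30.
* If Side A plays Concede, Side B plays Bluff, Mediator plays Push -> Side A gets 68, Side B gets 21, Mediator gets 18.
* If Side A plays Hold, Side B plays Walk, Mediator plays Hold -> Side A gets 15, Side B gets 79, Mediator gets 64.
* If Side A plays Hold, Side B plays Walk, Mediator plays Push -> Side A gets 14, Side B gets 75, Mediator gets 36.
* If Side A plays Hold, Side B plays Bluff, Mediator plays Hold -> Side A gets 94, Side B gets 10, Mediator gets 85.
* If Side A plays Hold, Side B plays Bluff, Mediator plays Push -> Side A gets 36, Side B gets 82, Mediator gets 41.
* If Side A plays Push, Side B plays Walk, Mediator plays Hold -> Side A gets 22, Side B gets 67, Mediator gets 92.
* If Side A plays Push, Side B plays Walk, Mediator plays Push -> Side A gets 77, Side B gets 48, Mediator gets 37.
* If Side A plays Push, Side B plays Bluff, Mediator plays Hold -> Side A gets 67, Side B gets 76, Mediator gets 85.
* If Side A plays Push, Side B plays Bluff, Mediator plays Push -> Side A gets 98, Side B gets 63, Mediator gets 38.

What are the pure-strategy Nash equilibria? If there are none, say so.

Side A against (Walk, Hold): payoffs 43, 15, 22 → best response Concede.
Side A against (Walk, Push): payoffs 12, 14, 77 → best response Push.
Side A against (Bluff, Hold): payoffs 26, 94, 67 → best response Hold.
Side A against (Bluff, Push): payoffs 68, 36, 98 → best response Push.
Side B against (Concede, Hold): payoffs 49, 56 → best response Bluff.
Side B against (Concede, Push): payoffs 19, 21 → best response Bluff.
Side B against (Hold, Hold): payoffs 79, 10 → best response Walk.
Side B against (Hold, Push): payoffs 75, 82 → best response Bluff.
Side B against (Push, Hold): payoffs 67, 76 → best response Bluff.
Side B against (Push, Push): payoffs 48, 63 → best response Bluff.
Mediator against (Concede, Walk): payoffs 45, 27 → best response Hold.
Mediator against (Concede, Bluff): payoffs 30, 18 → best response Hold.
Mediator against (Hold, Walk): payoffs 64, 36 → best response Hold.
Mediator against (Hold, Bluff): payoffs 85, 41 → best response Hold.
Mediator against (Push, Walk): payoffs 92, 37 → best response Hold.
Mediator against (Push, Bluff): payoffs 85, 38 → best response Hold.
No profile is a mutual best response for all players.

This game has no pure Nash equilibrium.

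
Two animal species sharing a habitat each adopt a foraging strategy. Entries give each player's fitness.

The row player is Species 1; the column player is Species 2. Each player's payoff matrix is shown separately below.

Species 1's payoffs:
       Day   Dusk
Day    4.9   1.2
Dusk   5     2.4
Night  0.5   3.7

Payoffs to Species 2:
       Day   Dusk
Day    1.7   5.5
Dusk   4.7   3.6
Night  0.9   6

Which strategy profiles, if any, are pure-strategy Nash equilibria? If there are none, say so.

Species 1 against Day: payoffs 4.9, 5, 0.5 → best response Dusk.
Species 1 against Dusk: payoffs 1.2, 2.4, 3.7 → best response Night.
Species 2 against Day: payoffs 1.7, 5.5 → best response Dusk.
Species 2 against Dusk: payoffs 4.7, 3.6 → best response Day.
Species 2 against Night: payoffs 0.9, 6 → best response Dusk.
Mutual best responses: (Dusk, Day); (Night, Dusk).

The pure Nash equilibria are (Dusk, Day), (Night, Dusk).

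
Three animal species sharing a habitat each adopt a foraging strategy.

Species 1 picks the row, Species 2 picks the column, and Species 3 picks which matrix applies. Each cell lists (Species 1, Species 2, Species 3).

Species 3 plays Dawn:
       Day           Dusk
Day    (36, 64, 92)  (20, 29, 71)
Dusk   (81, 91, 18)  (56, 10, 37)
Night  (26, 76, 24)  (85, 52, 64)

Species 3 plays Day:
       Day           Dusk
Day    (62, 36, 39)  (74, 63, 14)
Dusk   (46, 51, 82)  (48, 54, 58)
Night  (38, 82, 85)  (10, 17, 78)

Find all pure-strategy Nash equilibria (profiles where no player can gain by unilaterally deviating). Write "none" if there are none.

No pure-strategy Nash equilibrium.

For each strategy profile, look for a profitable unilateral deviation.
(Day, Day, Dawn): Species 1 can switch to Dusk (36 → 81). Not NE.
(Day, Day, Day): Species 2 can switch to Dusk (36 → 63). Not NE.
(Day, Dusk, Dawn): Species 1 can switch to Dusk (20 → 56). Not NE.
(Day, Dusk, Day): Species 3 can switch to Dawn (14 → 71). Not NE.
(Dusk, Day, Dawn): Species 3 can switch to Day (18 → 82). Not NE.
(Dusk, Day, Day): Species 1 can switch to Day (46 → 62). Not NE.
(Dusk, Dusk, Dawn): Species 1 can switch to Night (56 → 85). Not NE.
(Dusk, Dusk, Day): Species 1 can switch to Day (48 → 74). Not NE.
(Night, Day, Dawn): Species 1 can switch to Day (26 → 36). Not NE.
(Night, Day, Day): Species 1 can switch to Day (38 → 62). Not NE.
(Night, Dusk, Dawn): Species 2 can switch to Day (52 → 76). Not NE.
(Night, Dusk, Day): Species 1 can switch to Day (10 → 74). Not NE.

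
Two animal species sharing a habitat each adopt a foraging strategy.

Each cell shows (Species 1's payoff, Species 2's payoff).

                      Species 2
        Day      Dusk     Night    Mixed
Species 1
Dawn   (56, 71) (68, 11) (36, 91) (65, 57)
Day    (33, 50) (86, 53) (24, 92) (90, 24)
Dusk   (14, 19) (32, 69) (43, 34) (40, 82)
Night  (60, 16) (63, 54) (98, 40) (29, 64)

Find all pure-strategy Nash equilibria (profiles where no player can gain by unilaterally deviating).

This game has no pure Nash equilibrium.

Mark each player's best response to every combination of opponents' strategies; a profile where every player is best-responding is a pure Nash equilibrium.
Species 1 against Day: payoffs 56, 33, 14, 60 → best response Night.
Species 1 against Dusk: payoffs 68, 86, 32, 63 → best response Day.
Species 1 against Night: payoffs 36, 24, 43, 98 → best response Night.
Species 1 against Mixed: payoffs 65, 90, 40, 29 → best response Day.
Species 2 against Dawn: payoffs 71, 11, 91, 57 → best response Night.
Species 2 against Day: payoffs 50, 53, 92, 24 → best response Night.
Species 2 against Dusk: payoffs 19, 69, 34, 82 → best response Mixed.
Species 2 against Night: payoffs 16, 54, 40, 64 → best response Mixed.
No profile is a mutual best response for all players.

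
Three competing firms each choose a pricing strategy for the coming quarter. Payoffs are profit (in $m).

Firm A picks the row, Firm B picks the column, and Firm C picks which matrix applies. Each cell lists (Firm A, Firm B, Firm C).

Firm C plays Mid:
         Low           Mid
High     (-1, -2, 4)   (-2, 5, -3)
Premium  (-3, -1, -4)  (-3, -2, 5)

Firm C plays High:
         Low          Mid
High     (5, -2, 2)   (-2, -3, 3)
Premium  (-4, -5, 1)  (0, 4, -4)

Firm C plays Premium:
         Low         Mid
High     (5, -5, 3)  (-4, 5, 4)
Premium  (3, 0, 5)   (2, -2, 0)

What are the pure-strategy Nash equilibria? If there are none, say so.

(High, Low, Mid): Firm B can switch to Mid (-2 → 5). Not NE.
(High, Low, High): Firm C can switch to Mid (2 → 4). Not NE.
(High, Low, Premium): Firm B can switch to Mid (-5 → 5). Not NE.
(High, Mid, Mid): Firm C can switch to High (-3 → 3). Not NE.
(High, Mid, High): Firm A can switch to Premium (-2 → 0). Not NE.
(High, Mid, Premium): Firm A can switch to Premium (-4 → 2). Not NE.
(Premium, Low, Mid): Firm A can switch to High (-3 → -1). Not NE.
(Premium, Low, High): Firm A can switch to High (-4 → 5). Not NE.
(The remaining 4 profiles each have a profitable deviation by the same check.)

There is no pure-strategy Nash equilibrium.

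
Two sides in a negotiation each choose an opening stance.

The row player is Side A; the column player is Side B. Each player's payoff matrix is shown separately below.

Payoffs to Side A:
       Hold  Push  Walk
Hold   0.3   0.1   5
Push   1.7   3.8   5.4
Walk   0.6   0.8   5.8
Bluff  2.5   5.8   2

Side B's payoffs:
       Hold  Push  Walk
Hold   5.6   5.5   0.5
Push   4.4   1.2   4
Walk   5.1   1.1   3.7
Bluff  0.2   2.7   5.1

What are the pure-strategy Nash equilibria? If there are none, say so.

This game has no pure Nash equilibrium.

Mark each player's best response to every combination of opponents' strategies; a profile where every player is best-responding is a pure Nash equilibrium.
Side A against Hold: payoffs 0.3, 1.7, 0.6, 2.5 → best response Bluff.
Side A against Push: payoffs 0.1, 3.8, 0.8, 5.8 → best response Bluff.
Side A against Walk: payoffs 5, 5.4, 5.8, 2 → best response Walk.
Side B against Hold: payoffs 5.6, 5.5, 0.5 → best response Hold.
Side B against Push: payoffs 4.4, 1.2, 4 → best response Hold.
Side B against Walk: payoffs 5.1, 1.1, 3.7 → best response Hold.
Side B against Bluff: payoffs 0.2, 2.7, 5.1 → best response Walk.
No profile is a mutual best response for all players.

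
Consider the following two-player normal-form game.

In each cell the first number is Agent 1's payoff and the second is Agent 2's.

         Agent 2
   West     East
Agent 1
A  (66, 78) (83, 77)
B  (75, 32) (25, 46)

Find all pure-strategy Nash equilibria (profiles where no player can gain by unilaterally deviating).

Mark each player's best response to every combination of opponents' strategies; a profile where every player is best-responding is a pure Nash equilibrium.
Agent 1 against West: payoffs 66, 75 → best response B.
Agent 1 against East: payoffs 83, 25 → best response A.
Agent 2 against A: payoffs 78, 77 → best response West.
Agent 2 against B: payoffs 32, 46 → best response East.
No profile is a mutual best response for all players.

none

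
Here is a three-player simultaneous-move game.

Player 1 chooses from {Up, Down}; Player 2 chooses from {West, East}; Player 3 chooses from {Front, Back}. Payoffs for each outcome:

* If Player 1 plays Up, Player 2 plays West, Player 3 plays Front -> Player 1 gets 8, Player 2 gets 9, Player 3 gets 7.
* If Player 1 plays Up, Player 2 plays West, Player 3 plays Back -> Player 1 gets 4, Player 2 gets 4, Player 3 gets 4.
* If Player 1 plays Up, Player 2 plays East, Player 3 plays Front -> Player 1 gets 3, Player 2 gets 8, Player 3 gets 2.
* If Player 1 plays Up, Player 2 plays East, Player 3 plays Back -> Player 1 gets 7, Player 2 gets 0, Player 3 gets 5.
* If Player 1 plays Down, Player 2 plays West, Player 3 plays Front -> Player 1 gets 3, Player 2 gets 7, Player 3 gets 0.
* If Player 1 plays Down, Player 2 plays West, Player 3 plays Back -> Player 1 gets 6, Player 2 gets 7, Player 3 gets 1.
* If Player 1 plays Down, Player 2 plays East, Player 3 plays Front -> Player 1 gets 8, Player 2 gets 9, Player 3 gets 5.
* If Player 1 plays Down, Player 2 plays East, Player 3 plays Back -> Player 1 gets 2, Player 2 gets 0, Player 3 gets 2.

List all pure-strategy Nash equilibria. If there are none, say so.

Mark each player's best response to every combination of opponents' strategies; a profile where every player is best-responding is a pure Nash equilibrium.
Player 1 against (West, Front): payoffs 8, 3 → best response Up.
Player 1 against (West, Back): payoffs 4, 6 → best response Down.
Player 1 against (East, Front): payoffs 3, 8 → best response Down.
Player 1 against (East, Back): payoffs 7, 2 → best response Up.
Player 2 against (Up, Front): payoffs 9, 8 → best response West.
Player 2 against (Up, Back): payoffs 4, 0 → best response West.
Player 2 against (Down, Front): payoffs 7, 9 → best response East.
Player 2 against (Down, Back): payoffs 7, 0 → best response West.
Player 3 against (Up, West): payoffs 7, 4 → best response Front.
Player 3 against (Up, East): payoffs 2, 5 → best response Back.
Player 3 against (Down, West): payoffs 0, 1 → best response Back.
Player 3 against (Down, East): payoffs 5, 2 → best response Front.
Mutual best responses: (Up, West, Front); (Down, West, Back); (Down, East, Front).

Pure-strategy Nash equilibria: (Up, West, Front), (Down, West, Back), (Down, East, Front)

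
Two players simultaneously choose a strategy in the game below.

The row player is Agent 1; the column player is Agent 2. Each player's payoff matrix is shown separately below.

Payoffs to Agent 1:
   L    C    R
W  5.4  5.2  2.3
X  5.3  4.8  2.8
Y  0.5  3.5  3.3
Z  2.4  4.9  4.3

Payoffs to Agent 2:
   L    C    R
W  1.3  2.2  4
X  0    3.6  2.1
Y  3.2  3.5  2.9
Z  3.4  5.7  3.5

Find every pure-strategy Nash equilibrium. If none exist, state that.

Agent 1 against L: payoffs 5.4, 5.3, 0.5, 2.4 → best response W.
Agent 1 against C: payoffs 5.2, 4.8, 3.5, 4.9 → best response W.
Agent 1 against R: payoffs 2.3, 2.8, 3.3, 4.3 → best response Z.
Agent 2 against W: payoffs 1.3, 2.2, 4 → best response R.
Agent 2 against X: payoffs 0, 3.6, 2.1 → best response C.
Agent 2 against Y: payoffs 3.2, 3.5, 2.9 → best response C.
Agent 2 against Z: payoffs 3.4, 5.7, 3.5 → best response C.
No profile is a mutual best response for all players.

none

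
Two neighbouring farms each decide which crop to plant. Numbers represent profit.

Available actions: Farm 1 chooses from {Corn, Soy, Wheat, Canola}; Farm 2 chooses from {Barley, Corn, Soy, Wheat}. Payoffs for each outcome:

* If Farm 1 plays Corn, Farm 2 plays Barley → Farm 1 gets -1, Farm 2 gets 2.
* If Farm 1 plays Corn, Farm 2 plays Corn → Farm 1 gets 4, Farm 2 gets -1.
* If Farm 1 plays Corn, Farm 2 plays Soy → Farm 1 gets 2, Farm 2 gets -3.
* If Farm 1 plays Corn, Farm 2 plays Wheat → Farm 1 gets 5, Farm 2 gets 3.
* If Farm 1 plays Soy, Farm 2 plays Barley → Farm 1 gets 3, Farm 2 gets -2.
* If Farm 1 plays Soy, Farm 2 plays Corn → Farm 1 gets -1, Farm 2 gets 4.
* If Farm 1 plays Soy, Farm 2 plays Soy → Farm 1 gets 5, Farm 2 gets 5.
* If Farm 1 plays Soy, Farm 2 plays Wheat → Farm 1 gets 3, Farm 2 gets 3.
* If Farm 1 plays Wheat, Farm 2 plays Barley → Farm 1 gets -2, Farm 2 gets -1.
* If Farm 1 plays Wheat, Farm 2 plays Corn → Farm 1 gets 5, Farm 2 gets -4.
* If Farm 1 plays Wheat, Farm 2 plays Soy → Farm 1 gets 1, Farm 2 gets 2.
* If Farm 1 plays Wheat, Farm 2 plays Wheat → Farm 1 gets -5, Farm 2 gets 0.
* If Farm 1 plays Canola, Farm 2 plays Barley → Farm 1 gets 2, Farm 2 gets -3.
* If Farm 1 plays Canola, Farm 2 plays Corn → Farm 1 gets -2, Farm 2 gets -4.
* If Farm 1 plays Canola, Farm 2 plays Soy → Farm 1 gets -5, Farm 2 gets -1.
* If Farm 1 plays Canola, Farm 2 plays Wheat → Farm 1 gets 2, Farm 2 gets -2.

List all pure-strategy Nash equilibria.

The pure Nash equilibria are (Corn, Wheat); (Soy, Soy).

For each player, find the best response to each opponent profile; mutual best responses are the pure NE.
Farm 1 against Barley: payoffs -1, 3, -2, 2 → best response Soy.
Farm 1 against Corn: payoffs 4, -1, 5, -2 → best response Wheat.
Farm 1 against Soy: payoffs 2, 5, 1, -5 → best response Soy.
Farm 1 against Wheat: payoffs 5, 3, -5, 2 → best response Corn.
Farm 2 against Corn: payoffs 2, -1, -3, 3 → best response Wheat.
Farm 2 against Soy: payoffs -2, 4, 5, 3 → best response Soy.
Farm 2 against Wheat: payoffs -1, -4, 2, 0 → best response Soy.
Farm 2 against Canola: payoffs -3, -4, -1, -2 → best response Soy.
Mutual best responses: (Corn, Wheat); (Soy, Soy).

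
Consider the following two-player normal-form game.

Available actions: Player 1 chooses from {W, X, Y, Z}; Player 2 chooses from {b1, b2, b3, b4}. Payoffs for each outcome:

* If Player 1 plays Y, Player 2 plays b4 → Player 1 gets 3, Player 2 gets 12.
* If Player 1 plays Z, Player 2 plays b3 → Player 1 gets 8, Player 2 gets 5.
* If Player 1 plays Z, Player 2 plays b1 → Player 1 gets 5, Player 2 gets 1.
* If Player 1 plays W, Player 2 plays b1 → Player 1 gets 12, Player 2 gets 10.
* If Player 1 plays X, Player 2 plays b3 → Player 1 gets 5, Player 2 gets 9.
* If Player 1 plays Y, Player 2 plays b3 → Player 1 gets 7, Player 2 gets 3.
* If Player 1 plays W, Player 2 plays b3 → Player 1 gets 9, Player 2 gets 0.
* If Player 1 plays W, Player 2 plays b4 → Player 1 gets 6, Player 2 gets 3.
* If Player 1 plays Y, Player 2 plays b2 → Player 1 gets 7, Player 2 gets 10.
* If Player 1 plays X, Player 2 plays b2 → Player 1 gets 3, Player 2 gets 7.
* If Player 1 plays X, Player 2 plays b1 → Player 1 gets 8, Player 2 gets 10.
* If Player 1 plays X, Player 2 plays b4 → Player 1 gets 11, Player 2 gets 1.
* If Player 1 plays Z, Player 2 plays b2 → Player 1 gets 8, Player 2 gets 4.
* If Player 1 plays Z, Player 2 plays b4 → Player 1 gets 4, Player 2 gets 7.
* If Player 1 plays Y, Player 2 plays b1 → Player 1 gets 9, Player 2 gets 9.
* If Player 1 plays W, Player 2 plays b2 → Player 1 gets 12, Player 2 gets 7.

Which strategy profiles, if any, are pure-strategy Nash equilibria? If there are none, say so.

The unique pure-strategy Nash equilibrium is (W, b1).

Mark each player's best response to every combination of opponents' strategies; a profile where every player is best-responding is a pure Nash equilibrium.
Player 1 against b1: payoffs 12, 8, 9, 5 → best response W.
Player 1 against b2: payoffs 12, 3, 7, 8 → best response W.
Player 1 against b3: payoffs 9, 5, 7, 8 → best response W.
Player 1 against b4: payoffs 6, 11, 3, 4 → best response X.
Player 2 against W: payoffs 10, 7, 0, 3 → best response b1.
Player 2 against X: payoffs 10, 7, 9, 1 → best response b1.
Player 2 against Y: payoffs 9, 10, 3, 12 → best response b4.
Player 2 against Z: payoffs 1, 4, 5, 7 → best response b4.
Mutual best responses: (W, b1).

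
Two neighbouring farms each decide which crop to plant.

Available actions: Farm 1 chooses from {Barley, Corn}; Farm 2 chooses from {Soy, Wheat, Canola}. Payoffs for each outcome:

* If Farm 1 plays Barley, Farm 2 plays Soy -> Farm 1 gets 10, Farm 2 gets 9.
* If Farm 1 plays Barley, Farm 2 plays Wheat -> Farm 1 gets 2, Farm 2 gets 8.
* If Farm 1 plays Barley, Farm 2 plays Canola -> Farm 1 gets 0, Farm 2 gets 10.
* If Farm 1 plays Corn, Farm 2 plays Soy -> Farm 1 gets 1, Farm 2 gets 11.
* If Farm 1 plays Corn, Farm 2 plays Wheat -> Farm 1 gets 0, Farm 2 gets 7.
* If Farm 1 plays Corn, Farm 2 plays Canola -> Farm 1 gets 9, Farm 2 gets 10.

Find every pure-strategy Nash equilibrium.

none

Farm 1 against Soy: payoffs 10, 1 → best response Barley.
Farm 1 against Wheat: payoffs 2, 0 → best response Barley.
Farm 1 against Canola: payoffs 0, 9 → best response Corn.
Farm 2 against Barley: payoffs 9, 8, 10 → best response Canola.
Farm 2 against Corn: payoffs 11, 7, 10 → best response Soy.
No profile is a mutual best response for all players.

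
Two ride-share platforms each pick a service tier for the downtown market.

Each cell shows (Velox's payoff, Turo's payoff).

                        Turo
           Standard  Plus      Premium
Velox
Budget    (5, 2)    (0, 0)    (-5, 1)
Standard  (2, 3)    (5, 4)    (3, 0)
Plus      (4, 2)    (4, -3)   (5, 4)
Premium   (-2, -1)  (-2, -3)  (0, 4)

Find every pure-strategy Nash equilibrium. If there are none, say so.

(Budget, Standard) and (Standard, Plus) and (Plus, Premium)

For each strategy profile, look for a profitable unilateral deviation.
(Budget, Standard): Velox gets 5, best alternative 4; Turo gets 2, best alternative 1. No profitable deviation — NE.
(Budget, Plus): Velox can switch to Standard (0 → 5). Not NE.
(Budget, Premium): Velox can switch to Standard (-5 → 3). Not NE.
(Standard, Standard): Velox can switch to Budget (2 → 5). Not NE.
(Standard, Plus): Velox gets 5, best alternative 4; Turo gets 4, best alternative 3. No profitable deviation — NE.
(Standard, Premium): Velox can switch to Plus (3 → 5). Not NE.
(Plus, Standard): Velox can switch to Budget (4 → 5). Not NE.
(Plus, Plus): Velox can switch to Standard (4 → 5). Not NE.
(Plus, Premium): Velox gets 5, best alternative 3; Turo gets 4, best alternative 2. No profitable deviation — NE.
(Premium, Standard): Velox can switch to Budget (-2 → 5). Not NE.
(Premium, Plus): Velox can switch to Budget (-2 → 0). Not NE.
(Premium, Premium): Velox can switch to Standard (0 → 3). Not NE.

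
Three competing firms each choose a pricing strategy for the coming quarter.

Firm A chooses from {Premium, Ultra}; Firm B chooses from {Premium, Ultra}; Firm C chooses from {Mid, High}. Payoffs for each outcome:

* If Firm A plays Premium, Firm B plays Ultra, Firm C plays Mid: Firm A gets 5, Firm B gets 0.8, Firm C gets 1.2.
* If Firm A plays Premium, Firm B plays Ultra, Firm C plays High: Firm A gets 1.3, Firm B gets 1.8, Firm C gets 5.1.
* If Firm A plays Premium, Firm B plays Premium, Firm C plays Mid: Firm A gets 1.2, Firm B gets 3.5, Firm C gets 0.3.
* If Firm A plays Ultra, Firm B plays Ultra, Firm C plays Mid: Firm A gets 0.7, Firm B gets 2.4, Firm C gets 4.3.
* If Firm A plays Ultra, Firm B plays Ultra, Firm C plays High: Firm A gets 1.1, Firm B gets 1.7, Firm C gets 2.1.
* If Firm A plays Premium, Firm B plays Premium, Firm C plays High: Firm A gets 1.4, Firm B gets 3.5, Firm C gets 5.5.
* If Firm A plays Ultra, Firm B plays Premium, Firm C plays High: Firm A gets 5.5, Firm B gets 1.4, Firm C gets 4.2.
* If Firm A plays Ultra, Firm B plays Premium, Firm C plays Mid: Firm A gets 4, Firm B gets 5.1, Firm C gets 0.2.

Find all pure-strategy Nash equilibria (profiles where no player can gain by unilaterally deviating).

This game has no pure Nash equilibrium.

For each strategy profile, look for a profitable unilateral deviation.
(Premium, Premium, Mid): Firm A can switch to Ultra (1.2 → 4). Not NE.
(Premium, Premium, High): Firm A can switch to Ultra (1.4 → 5.5). Not NE.
(Premium, Ultra, Mid): Firm B can switch to Premium (0.8 → 3.5). Not NE.
(Premium, Ultra, High): Firm B can switch to Premium (1.8 → 3.5). Not NE.
(Ultra, Premium, Mid): Firm C can switch to High (0.2 → 4.2). Not NE.
(Ultra, Premium, High): Firm B can switch to Ultra (1.4 → 1.7). Not NE.
(Ultra, Ultra, Mid): Firm A can switch to Premium (0.7 → 5). Not NE.
(Ultra, Ultra, High): Firm A can switch to Premium (1.1 → 1.3). Not NE.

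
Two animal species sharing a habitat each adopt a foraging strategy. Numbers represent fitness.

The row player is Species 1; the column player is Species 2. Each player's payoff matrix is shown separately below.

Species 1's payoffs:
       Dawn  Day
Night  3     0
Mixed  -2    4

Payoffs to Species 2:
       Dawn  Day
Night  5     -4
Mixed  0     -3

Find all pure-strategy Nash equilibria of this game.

Pure NE: (Night, Dawn)

Check each profile: it is a Nash equilibrium iff no player can strictly gain by switching unilaterally.
(Night, Dawn): Species 1 gets 3, best alternative -2; Species 2 gets 5, best alternative -4. No profitable deviation — NE.
(Night, Day): Species 1 can switch to Mixed (0 → 4). Not NE.
(Mixed, Dawn): Species 1 can switch to Night (-2 → 3). Not NE.
(Mixed, Day): Species 2 can switch to Dawn (-3 → 0). Not NE.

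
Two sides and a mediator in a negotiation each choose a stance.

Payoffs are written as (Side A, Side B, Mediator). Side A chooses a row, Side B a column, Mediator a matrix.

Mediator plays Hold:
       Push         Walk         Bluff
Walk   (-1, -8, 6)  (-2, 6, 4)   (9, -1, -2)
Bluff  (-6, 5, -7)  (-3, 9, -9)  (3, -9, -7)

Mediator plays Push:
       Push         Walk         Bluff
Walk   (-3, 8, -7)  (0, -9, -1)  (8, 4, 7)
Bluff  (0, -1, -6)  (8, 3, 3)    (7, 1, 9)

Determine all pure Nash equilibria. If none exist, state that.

Pure-strategy Nash equilibria: (Walk, Walk, Hold), (Bluff, Walk, Push)

Side A against (Push, Hold): payoffs -1, -6 → best response Walk.
Side A against (Push, Push): payoffs -3, 0 → best response Bluff.
Side A against (Walk, Hold): payoffs -2, -3 → best response Walk.
Side A against (Walk, Push): payoffs 0, 8 → best response Bluff.
Side A against (Bluff, Hold): payoffs 9, 3 → best response Walk.
Side A against (Bluff, Push): payoffs 8, 7 → best response Walk.
Side B against (Walk, Hold): payoffs -8, 6, -1 → best response Walk.
Side B against (Walk, Push): payoffs 8, -9, 4 → best response Push.
Side B against (Bluff, Hold): payoffs 5, 9, -9 → best response Walk.
Side B against (Bluff, Push): payoffs -1, 3, 1 → best response Walk.
Mediator against (Walk, Push): payoffs 6, -7 → best response Hold.
Mediator against (Walk, Walk): payoffs 4, -1 → best response Hold.
Mediator against (Walk, Bluff): payoffs -2, 7 → best response Push.
Mediator against (Bluff, Push): payoffs -7, -6 → best response Push.
Mediator against (Bluff, Walk): payoffs -9, 3 → best response Push.
Mediator against (Bluff, Bluff): payoffs -7, 9 → best response Push.
Mutual best responses: (Walk, Walk, Hold); (Bluff, Walk, Push).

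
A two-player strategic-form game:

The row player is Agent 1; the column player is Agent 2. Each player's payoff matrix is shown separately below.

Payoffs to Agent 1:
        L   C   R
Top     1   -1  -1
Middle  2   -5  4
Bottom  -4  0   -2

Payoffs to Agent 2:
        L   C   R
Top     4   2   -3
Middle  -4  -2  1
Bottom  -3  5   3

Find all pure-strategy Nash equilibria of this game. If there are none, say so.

(Top, L): Agent 1 can switch to Middle (1 → 2). Not NE.
(Top, C): Agent 1 can switch to Bottom (-1 → 0). Not NE.
(Top, R): Agent 1 can switch to Middle (-1 → 4). Not NE.
(Middle, L): Agent 2 can switch to C (-4 → -2). Not NE.
(Middle, C): Agent 1 can switch to Top (-5 → -1). Not NE.
(Middle, R): Agent 1 gets 4, best alternative -1; Agent 2 gets 1, best alternative -2. No profitable deviation — NE.
(Bottom, L): Agent 1 can switch to Top (-4 → 1). Not NE.
(Bottom, C): Agent 1 gets 0, best alternative -1; Agent 2 gets 5, best alternative 3. No profitable deviation — NE.
(Bottom, R): Agent 1 can switch to Top (-2 → -1). Not NE.

The pure Nash equilibria are (Middle, R), (Bottom, C).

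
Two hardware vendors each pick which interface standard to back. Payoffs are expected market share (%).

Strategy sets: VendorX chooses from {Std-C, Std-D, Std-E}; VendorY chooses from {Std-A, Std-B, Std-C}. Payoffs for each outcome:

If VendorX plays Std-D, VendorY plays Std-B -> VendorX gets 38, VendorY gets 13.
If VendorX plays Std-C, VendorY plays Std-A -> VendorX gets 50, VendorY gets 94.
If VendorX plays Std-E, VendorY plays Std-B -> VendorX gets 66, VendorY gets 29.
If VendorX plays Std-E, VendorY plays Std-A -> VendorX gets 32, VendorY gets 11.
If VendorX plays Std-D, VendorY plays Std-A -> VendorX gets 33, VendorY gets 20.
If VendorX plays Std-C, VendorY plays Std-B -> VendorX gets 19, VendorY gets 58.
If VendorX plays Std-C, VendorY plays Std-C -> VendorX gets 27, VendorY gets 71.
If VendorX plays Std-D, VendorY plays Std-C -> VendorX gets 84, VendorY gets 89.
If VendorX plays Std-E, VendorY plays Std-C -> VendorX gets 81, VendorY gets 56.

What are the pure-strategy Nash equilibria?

For each strategy profile, look for a profitable unilateral deviation.
(Std-C, Std-A): VendorX gets 50, best alternative 33; VendorY gets 94, best alternative 71. No profitable deviation — NE.
(Std-C, Std-B): VendorX can switch to Std-D (19 → 38). Not NE.
(Std-C, Std-C): VendorX can switch to Std-D (27 → 84). Not NE.
(Std-D, Std-A): VendorX can switch to Std-C (33 → 50). Not NE.
(Std-D, Std-B): VendorX can switch to Std-E (38 → 66). Not NE.
(Std-D, Std-C): VendorX gets 84, best alternative 81; VendorY gets 89, best alternative 20. No profitable deviation — NE.
(Std-E, Std-A): VendorX can switch to Std-C (32 → 50). Not NE.
(Std-E, Std-B): VendorY can switch to Std-C (29 → 56). Not NE.
(The remaining 1 profile has a profitable deviation by the same check.)

The pure Nash equilibria are (Std-C, Std-A), (Std-D, Std-C).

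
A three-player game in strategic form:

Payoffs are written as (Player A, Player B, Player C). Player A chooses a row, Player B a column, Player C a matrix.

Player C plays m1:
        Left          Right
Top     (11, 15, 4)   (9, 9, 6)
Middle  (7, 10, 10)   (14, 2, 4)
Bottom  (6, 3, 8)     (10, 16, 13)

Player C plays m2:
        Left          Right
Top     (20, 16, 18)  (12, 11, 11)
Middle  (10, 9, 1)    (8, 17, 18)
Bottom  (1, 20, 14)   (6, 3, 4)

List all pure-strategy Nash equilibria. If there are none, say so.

Player A against (Left, m1): payoffs 11, 7, 6 → best response Top.
Player A against (Left, m2): payoffs 20, 10, 1 → best response Top.
Player A against (Right, m1): payoffs 9, 14, 10 → best response Middle.
Player A against (Right, m2): payoffs 12, 8, 6 → best response Top.
Player B against (Top, m1): payoffs 15, 9 → best response Left.
Player B against (Top, m2): payoffs 16, 11 → best response Left.
Player B against (Middle, m1): payoffs 10, 2 → best response Left.
Player B against (Middle, m2): payoffs 9, 17 → best response Right.
Player B against (Bottom, m1): payoffs 3, 16 → best response Right.
Player B against (Bottom, m2): payoffs 20, 3 → best response Left.
Player C against (Top, Left): payoffs 4, 18 → best response m2.
Player C against (Top, Right): payoffs 6, 11 → best response m2.
Player C against (Middle, Left): payoffs 10, 1 → best response m1.
Player C against (Middle, Right): payoffs 4, 18 → best response m2.
Player C against (Bottom, Left): payoffs 8, 14 → best response m2.
Player C against (Bottom, Right): payoffs 13, 4 → best response m1.
Mutual best responses: (Top, Left, m2).

(Top, Left, m2)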